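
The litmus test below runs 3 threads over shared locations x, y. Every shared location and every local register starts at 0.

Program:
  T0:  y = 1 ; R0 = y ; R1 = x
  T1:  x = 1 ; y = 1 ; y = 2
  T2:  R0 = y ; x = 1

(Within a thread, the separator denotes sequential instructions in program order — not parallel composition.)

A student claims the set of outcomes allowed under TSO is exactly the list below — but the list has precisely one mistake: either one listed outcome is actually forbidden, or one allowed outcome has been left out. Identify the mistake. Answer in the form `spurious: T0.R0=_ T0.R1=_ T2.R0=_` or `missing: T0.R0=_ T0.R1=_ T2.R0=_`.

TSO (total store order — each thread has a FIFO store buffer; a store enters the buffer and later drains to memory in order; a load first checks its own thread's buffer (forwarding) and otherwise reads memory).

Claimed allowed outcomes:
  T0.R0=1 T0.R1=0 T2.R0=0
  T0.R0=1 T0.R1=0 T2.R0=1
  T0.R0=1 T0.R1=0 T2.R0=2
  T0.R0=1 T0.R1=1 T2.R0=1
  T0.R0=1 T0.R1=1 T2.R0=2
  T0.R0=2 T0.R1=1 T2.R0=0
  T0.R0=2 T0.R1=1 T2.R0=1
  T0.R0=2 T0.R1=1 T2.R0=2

missing: T0.R0=1 T0.R1=1 T2.R0=0

outcome vector order: (T0.R0,T0.R1,T2.R0)
TSO (9): 1/0/0; 1/0/1; 1/0/2; 1/1/0; 1/1/1; 1/1/2; 2/1/0; 2/1/1; 2/1/2
TSO∖claimed = {1/1/0}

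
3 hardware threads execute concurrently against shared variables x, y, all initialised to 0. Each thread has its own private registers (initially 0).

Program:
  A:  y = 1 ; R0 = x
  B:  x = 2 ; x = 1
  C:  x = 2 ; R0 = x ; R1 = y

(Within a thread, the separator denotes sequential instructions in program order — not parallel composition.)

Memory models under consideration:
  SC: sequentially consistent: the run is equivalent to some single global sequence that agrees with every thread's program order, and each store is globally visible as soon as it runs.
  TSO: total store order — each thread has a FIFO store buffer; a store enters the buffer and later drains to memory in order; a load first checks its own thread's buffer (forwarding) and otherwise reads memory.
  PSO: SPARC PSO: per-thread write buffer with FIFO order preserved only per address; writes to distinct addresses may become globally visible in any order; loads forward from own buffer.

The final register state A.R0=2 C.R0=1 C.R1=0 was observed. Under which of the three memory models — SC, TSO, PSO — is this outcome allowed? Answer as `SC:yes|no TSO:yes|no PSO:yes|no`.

outcome vector order: (A.R0,C.R0,C.R1)
[SC] allowed = {0/1/1, 0/2/1, 1/1/0, 1/1/1, 1/2/0, 1/2/1, 2/1/1, 2/2/0, 2/2/1}
[TSO] allowed = {0/1/0, 0/1/1, 0/2/0, 0/2/1, 1/1/0, 1/1/1, 1/2/0, 1/2/1, 2/1/0, 2/1/1, 2/2/0, 2/2/1}
[PSO] allowed = {0/1/0, 0/1/1, 0/2/0, 0/2/1, 1/1/0, 1/1/1, 1/2/0, 1/2/1, 2/1/0, 2/1/1, 2/2/0, 2/2/1}
target 2/1/0 ∈ {TSO,PSO}

SC:no TSO:yes PSO:yes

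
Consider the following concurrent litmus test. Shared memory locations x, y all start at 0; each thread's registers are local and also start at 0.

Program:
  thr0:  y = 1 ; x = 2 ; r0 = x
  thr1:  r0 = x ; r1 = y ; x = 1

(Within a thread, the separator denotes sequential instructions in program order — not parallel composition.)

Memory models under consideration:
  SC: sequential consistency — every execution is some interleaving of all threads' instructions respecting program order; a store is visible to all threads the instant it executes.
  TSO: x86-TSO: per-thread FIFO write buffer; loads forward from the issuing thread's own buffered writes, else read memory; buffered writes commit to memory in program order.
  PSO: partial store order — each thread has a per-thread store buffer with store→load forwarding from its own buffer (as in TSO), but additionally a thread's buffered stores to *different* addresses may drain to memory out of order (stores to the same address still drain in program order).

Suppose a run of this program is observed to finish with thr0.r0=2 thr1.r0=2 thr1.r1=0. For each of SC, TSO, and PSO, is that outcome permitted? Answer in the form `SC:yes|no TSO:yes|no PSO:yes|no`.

outcome vector order: (thr0.r0,thr1.r0,thr1.r1)
under SC → 100, 101, 121, 200, 201, 221
under TSO → 100, 101, 121, 200, 201, 221
under PSO → 100, 101, 120, 121, 200, 201, 220, 221
target 220 ∈ {PSO}

SC:no TSO:no PSO:yes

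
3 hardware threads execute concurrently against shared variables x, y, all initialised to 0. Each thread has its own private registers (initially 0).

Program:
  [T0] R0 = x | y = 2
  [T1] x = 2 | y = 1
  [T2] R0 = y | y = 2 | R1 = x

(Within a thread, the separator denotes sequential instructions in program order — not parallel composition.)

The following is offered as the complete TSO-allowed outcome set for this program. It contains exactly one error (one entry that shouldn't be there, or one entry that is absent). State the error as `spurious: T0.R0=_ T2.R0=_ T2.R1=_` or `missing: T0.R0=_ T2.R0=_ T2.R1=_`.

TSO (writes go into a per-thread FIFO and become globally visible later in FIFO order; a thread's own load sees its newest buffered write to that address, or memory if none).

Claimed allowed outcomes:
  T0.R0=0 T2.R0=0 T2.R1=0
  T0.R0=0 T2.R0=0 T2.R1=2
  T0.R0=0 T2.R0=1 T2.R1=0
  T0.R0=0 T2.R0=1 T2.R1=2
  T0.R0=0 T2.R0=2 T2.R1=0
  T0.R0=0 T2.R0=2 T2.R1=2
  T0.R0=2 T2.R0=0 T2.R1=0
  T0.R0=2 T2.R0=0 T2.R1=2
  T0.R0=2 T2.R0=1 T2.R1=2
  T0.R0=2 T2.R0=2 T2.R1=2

outcome vector order: (T0.R0,T2.R0,T2.R1)
under TSO → 0/0/0; 0/0/2; 0/1/2; 0/2/0; 0/2/2; 2/0/0; 2/0/2; 2/1/2; 2/2/2
claimed∖TSO = {0/1/0}

spurious: T0.R0=0 T2.R0=1 T2.R1=0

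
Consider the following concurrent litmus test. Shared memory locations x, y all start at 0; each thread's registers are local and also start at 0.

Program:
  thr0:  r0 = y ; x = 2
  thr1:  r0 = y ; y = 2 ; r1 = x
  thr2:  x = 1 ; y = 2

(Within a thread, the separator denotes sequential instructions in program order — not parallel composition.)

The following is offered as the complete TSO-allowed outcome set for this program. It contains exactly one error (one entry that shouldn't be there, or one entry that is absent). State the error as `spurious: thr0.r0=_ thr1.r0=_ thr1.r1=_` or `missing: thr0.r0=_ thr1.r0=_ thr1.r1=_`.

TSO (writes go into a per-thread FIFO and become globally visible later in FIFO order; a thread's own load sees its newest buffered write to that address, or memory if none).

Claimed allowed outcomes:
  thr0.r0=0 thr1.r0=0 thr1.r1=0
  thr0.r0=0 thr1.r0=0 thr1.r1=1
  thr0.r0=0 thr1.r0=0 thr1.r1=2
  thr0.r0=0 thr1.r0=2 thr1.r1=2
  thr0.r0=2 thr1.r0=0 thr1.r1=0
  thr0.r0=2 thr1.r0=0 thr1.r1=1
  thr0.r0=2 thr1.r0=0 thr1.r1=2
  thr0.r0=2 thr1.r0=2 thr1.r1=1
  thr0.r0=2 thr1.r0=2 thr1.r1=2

outcome vector order: (thr0.r0,thr1.r0,thr1.r1)
[TSO] allowed = {0/0/0; 0/0/1; 0/0/2; 0/2/1; 0/2/2; 2/0/0; 2/0/1; 2/0/2; 2/2/1; 2/2/2}
TSO∖claimed = {0/2/1}

missing: thr0.r0=0 thr1.r0=2 thr1.r1=1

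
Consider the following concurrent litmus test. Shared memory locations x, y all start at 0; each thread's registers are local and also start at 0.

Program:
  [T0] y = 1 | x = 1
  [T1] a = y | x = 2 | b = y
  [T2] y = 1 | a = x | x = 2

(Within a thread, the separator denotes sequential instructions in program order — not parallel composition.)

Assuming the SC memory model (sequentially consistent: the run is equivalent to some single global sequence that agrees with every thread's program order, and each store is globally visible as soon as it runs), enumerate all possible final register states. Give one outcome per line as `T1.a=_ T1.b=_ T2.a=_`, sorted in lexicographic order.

outcome vector order: (T1.a,T1.b,T2.a)
|SC outcomes| = 8

T1.a=0 T1.b=0 T2.a=1
T1.a=0 T1.b=0 T2.a=2
T1.a=0 T1.b=1 T2.a=0
T1.a=0 T1.b=1 T2.a=1
T1.a=0 T1.b=1 T2.a=2
T1.a=1 T1.b=1 T2.a=0
T1.a=1 T1.b=1 T2.a=1
T1.a=1 T1.b=1 T2.a=2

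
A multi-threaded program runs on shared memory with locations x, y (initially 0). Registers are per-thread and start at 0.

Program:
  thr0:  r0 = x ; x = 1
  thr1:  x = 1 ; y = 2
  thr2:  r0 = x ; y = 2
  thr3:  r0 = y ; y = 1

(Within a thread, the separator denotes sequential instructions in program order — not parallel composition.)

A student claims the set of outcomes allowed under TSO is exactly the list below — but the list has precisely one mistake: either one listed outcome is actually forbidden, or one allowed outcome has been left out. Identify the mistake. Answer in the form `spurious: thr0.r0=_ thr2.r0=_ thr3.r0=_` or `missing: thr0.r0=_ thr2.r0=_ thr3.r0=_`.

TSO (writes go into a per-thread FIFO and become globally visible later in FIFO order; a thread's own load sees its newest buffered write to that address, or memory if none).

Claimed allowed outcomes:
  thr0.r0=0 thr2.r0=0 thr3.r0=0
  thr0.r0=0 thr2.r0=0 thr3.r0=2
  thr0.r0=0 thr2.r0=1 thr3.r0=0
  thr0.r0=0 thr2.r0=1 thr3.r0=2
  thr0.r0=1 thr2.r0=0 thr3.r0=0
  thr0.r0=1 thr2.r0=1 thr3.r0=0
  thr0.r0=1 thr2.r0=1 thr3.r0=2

outcome vector order: (thr0.r0,thr2.r0,thr3.r0)
[TSO] allowed = {<0 0 0>; <0 0 2>; <0 1 0>; <0 1 2>; <1 0 0>; <1 0 2>; <1 1 0>; <1 1 2>}
TSO∖claimed = {<1 0 2>}

missing: thr0.r0=1 thr2.r0=0 thr3.r0=2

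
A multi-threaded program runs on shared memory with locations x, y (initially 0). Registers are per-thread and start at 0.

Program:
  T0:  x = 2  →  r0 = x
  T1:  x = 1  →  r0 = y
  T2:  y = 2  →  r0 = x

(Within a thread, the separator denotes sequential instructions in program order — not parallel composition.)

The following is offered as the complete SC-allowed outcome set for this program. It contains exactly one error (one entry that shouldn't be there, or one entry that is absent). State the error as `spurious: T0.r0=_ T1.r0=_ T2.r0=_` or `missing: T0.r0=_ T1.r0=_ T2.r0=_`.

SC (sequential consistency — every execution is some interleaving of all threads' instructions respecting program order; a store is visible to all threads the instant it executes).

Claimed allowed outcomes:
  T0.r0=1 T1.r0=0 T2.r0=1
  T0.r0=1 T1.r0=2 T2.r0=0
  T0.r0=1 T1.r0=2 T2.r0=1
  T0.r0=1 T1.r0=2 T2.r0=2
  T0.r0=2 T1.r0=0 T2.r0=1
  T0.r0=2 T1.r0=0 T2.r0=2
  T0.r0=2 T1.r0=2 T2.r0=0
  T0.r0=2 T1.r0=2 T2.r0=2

outcome vector order: (T0.r0,T1.r0,T2.r0)
SC (9): 1/0/1 1/2/0 1/2/1 1/2/2 2/0/1 2/0/2 2/2/0 2/2/1 2/2/2
SC∖claimed = {2/2/1}

missing: T0.r0=2 T1.r0=2 T2.r0=1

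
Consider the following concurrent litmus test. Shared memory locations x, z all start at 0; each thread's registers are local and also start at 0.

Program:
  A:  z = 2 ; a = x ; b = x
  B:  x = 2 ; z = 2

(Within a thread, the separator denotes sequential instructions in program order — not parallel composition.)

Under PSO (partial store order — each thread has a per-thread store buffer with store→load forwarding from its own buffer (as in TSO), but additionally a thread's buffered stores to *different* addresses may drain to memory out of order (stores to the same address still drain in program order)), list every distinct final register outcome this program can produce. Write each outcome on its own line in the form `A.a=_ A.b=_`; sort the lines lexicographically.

A.a=0 A.b=0
A.a=0 A.b=2
A.a=2 A.b=2

outcome vector order: (A.a,A.b)
|PSO outcomes| = 3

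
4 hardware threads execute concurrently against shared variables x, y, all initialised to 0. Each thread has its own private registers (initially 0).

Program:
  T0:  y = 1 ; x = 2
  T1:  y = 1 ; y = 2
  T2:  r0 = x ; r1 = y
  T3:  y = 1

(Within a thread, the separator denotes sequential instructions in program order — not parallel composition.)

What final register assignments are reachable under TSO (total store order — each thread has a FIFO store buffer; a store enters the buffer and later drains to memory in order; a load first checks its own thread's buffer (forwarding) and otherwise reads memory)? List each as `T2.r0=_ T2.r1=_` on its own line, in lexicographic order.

outcome vector order: (T2.r0,T2.r1)
|TSO outcomes| = 5

T2.r0=0 T2.r1=0
T2.r0=0 T2.r1=1
T2.r0=0 T2.r1=2
T2.r0=2 T2.r1=1
T2.r0=2 T2.r1=2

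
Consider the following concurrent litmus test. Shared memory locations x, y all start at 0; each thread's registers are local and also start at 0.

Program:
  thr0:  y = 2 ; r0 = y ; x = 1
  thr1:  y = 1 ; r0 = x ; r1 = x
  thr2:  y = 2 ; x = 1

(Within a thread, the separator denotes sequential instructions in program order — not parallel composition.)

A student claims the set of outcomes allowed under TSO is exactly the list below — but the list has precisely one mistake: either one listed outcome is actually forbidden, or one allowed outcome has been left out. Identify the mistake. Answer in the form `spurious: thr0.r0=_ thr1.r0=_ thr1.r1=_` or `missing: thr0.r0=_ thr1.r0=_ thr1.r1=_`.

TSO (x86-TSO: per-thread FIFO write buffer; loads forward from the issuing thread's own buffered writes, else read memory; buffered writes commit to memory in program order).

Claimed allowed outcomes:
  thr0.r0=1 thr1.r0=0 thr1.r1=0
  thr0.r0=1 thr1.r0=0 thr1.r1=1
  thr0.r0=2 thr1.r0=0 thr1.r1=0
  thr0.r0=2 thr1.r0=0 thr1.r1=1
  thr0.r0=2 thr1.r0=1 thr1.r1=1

outcome vector order: (thr0.r0,thr1.r0,thr1.r1)
[TSO] allowed = {<1 0 0>; <1 0 1>; <1 1 1>; <2 0 0>; <2 0 1>; <2 1 1>}
TSO∖claimed = {<1 1 1>}

missing: thr0.r0=1 thr1.r0=1 thr1.r1=1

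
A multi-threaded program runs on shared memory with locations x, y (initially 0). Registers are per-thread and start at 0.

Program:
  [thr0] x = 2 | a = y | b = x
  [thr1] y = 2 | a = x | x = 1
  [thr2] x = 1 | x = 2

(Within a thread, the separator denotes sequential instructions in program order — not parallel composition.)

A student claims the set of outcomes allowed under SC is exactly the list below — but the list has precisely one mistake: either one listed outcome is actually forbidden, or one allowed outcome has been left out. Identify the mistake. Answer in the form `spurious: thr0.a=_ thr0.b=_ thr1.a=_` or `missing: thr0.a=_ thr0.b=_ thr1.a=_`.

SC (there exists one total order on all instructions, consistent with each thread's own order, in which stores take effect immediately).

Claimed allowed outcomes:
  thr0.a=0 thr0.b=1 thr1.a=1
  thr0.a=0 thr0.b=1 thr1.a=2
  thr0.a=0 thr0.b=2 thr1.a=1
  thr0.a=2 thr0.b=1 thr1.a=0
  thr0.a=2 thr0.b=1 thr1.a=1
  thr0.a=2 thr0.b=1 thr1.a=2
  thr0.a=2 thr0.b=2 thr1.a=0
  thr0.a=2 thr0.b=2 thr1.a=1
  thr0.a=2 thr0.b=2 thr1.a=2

missing: thr0.a=0 thr0.b=2 thr1.a=2

outcome vector order: (thr0.a,thr0.b,thr1.a)
under SC → 0/1/1 0/1/2 0/2/1 0/2/2 2/1/0 2/1/1 2/1/2 2/2/0 2/2/1 2/2/2
SC∖claimed = {0/2/2}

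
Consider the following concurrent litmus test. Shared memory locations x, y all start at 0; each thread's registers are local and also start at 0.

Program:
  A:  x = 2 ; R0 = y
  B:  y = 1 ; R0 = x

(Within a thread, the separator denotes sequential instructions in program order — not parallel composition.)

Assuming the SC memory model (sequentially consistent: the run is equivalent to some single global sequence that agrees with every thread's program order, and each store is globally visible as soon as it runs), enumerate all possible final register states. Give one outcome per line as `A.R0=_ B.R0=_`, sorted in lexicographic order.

outcome vector order: (A.R0,B.R0)
|SC outcomes| = 3

A.R0=0 B.R0=2
A.R0=1 B.R0=0
A.R0=1 B.R0=2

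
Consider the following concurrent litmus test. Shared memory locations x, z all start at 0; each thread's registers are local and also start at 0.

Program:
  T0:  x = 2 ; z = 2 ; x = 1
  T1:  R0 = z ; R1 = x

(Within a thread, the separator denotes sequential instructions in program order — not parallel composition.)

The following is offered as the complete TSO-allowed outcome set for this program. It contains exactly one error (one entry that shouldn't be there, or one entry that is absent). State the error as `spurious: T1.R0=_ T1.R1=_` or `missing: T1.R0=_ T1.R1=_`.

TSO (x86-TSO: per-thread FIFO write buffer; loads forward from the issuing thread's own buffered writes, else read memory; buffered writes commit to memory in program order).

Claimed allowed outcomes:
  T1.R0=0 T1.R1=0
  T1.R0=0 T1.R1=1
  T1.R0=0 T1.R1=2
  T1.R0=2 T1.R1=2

missing: T1.R0=2 T1.R1=1

outcome vector order: (T1.R0,T1.R1)
TSO (5): 00; 01; 02; 21; 22
TSO∖claimed = {21}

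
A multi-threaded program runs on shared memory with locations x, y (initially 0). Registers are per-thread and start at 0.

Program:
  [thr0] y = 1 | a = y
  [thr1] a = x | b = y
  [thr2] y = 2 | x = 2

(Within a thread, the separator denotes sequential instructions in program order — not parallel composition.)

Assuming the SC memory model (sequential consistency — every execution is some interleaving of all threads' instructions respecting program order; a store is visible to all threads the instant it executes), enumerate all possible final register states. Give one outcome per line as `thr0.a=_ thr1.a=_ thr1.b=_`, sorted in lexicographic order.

thr0.a=1 thr1.a=0 thr1.b=0
thr0.a=1 thr1.a=0 thr1.b=1
thr0.a=1 thr1.a=0 thr1.b=2
thr0.a=1 thr1.a=2 thr1.b=1
thr0.a=1 thr1.a=2 thr1.b=2
thr0.a=2 thr1.a=0 thr1.b=0
thr0.a=2 thr1.a=0 thr1.b=1
thr0.a=2 thr1.a=0 thr1.b=2
thr0.a=2 thr1.a=2 thr1.b=2

outcome vector order: (thr0.a,thr1.a,thr1.b)
|SC outcomes| = 9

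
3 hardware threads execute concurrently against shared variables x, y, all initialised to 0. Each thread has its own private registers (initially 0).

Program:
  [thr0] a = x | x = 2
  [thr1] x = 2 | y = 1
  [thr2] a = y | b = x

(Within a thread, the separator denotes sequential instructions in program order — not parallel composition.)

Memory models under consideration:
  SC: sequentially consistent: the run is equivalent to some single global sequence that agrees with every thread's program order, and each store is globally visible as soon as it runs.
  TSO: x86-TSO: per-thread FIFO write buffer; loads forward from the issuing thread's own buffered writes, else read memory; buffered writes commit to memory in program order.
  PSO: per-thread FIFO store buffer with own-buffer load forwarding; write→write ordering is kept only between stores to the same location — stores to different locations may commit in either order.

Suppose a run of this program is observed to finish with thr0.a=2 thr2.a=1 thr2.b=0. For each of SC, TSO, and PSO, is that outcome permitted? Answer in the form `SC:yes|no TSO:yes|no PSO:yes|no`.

SC:no TSO:no PSO:yes

outcome vector order: (thr0.a,thr2.a,thr2.b)
under SC → (0,0,0); (0,0,2); (0,1,2); (2,0,0); (2,0,2); (2,1,2)
under TSO → (0,0,0); (0,0,2); (0,1,2); (2,0,0); (2,0,2); (2,1,2)
under PSO → (0,0,0); (0,0,2); (0,1,0); (0,1,2); (2,0,0); (2,0,2); (2,1,0); (2,1,2)
target (2,1,0) ∈ {PSO}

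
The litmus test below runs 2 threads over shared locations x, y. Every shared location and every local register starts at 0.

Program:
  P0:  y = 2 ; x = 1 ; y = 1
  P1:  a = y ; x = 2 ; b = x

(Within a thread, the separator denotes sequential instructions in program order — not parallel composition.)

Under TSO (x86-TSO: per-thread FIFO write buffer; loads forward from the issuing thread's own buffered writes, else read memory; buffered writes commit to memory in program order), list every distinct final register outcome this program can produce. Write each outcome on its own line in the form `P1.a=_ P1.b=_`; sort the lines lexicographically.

P1.a=0 P1.b=1
P1.a=0 P1.b=2
P1.a=1 P1.b=2
P1.a=2 P1.b=1
P1.a=2 P1.b=2

outcome vector order: (P1.a,P1.b)
|TSO outcomes| = 5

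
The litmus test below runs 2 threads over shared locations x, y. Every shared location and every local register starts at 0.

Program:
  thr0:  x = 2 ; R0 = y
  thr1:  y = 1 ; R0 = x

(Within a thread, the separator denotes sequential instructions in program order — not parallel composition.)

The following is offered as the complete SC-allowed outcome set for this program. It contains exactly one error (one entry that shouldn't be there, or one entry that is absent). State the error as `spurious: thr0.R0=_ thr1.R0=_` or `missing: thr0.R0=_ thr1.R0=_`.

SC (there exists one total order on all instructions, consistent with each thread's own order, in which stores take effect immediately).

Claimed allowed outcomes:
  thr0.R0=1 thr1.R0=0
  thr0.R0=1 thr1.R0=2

missing: thr0.R0=0 thr1.R0=2

outcome vector order: (thr0.R0,thr1.R0)
SC (3): (0,2), (1,0), (1,2)
SC∖claimed = {(0,2)}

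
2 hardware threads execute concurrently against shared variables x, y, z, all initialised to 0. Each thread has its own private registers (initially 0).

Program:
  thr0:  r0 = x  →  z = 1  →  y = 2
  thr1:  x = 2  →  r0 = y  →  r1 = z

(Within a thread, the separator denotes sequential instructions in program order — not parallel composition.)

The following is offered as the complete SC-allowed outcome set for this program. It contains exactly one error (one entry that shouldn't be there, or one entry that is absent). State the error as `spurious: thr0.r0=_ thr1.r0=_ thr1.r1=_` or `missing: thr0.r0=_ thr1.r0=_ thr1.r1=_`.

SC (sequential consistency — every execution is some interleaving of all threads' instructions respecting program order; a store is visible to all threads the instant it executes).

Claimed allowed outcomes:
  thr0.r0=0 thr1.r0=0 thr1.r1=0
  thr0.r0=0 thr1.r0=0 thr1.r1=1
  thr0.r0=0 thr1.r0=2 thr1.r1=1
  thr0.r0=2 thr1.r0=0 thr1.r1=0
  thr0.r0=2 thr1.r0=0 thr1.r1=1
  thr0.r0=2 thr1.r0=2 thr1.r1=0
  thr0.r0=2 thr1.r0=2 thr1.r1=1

spurious: thr0.r0=2 thr1.r0=2 thr1.r1=0

outcome vector order: (thr0.r0,thr1.r0,thr1.r1)
under SC → 0/0/0, 0/0/1, 0/2/1, 2/0/0, 2/0/1, 2/2/1
claimed∖SC = {2/2/0}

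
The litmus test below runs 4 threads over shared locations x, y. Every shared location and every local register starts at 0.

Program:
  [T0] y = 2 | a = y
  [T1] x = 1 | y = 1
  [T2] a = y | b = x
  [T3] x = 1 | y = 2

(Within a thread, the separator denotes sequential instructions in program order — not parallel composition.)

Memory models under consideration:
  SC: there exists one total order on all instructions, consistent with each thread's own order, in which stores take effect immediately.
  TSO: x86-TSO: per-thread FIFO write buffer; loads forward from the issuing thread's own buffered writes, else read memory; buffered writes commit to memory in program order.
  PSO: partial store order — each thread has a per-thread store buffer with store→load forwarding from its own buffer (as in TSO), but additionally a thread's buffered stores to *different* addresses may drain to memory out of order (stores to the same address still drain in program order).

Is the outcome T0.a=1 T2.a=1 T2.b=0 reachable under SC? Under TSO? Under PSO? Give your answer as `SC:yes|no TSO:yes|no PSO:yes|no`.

outcome vector order: (T0.a,T2.a,T2.b)
SC: 10 outcomes — {1/0/0 1/0/1 1/1/1 1/2/0 1/2/1 2/0/0 2/0/1 2/1/1 2/2/0 2/2/1}
TSO: 10 outcomes — {1/0/0 1/0/1 1/1/1 1/2/0 1/2/1 2/0/0 2/0/1 2/1/1 2/2/0 2/2/1}
PSO: 12 outcomes — {1/0/0 1/0/1 1/1/0 1/1/1 1/2/0 1/2/1 2/0/0 2/0/1 2/1/0 2/1/1 2/2/0 2/2/1}
target 1/1/0 ∈ {PSO}

SC:no TSO:no PSO:yes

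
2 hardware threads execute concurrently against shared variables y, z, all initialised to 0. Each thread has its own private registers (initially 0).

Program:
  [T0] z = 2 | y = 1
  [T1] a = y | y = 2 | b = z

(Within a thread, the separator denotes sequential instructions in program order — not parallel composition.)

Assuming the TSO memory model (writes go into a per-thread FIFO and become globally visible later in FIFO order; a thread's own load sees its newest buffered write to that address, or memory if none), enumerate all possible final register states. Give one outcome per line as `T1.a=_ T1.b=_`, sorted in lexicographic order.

outcome vector order: (T1.a,T1.b)
|TSO outcomes| = 3

T1.a=0 T1.b=0
T1.a=0 T1.b=2
T1.a=1 T1.b=2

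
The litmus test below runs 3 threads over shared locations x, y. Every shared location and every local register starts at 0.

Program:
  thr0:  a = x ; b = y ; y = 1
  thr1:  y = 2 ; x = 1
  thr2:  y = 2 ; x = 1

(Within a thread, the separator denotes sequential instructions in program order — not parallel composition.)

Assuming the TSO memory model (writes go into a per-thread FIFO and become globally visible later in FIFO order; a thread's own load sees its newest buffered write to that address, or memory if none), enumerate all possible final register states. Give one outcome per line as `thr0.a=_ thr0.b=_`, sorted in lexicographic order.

thr0.a=0 thr0.b=0
thr0.a=0 thr0.b=2
thr0.a=1 thr0.b=2

outcome vector order: (thr0.a,thr0.b)
|TSO outcomes| = 3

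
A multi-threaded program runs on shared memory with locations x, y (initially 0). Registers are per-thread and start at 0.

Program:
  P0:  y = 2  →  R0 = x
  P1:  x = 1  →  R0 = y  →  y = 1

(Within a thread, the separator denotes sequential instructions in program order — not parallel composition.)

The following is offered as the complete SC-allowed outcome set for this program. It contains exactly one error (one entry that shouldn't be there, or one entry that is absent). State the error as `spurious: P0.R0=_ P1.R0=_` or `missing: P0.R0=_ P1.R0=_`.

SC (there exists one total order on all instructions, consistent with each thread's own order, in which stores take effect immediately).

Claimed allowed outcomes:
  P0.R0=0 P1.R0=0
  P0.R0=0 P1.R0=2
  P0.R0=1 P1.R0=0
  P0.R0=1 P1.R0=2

spurious: P0.R0=0 P1.R0=0

outcome vector order: (P0.R0,P1.R0)
SC (3): (0,2), (1,0), (1,2)
claimed∖SC = {(0,0)}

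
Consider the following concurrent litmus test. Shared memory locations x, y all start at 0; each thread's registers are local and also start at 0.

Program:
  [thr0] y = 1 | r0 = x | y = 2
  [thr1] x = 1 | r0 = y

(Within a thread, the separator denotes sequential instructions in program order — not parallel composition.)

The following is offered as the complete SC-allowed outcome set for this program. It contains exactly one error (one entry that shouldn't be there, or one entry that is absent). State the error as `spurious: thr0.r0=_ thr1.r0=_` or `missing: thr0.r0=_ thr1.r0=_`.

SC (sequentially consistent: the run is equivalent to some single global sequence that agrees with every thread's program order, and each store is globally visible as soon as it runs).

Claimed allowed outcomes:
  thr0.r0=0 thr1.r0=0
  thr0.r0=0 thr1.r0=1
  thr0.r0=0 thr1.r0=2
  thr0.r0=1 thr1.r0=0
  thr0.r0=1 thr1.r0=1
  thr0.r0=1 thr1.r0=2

spurious: thr0.r0=0 thr1.r0=0

outcome vector order: (thr0.r0,thr1.r0)
SC: 5 outcomes — {01; 02; 10; 11; 12}
claimed∖SC = {00}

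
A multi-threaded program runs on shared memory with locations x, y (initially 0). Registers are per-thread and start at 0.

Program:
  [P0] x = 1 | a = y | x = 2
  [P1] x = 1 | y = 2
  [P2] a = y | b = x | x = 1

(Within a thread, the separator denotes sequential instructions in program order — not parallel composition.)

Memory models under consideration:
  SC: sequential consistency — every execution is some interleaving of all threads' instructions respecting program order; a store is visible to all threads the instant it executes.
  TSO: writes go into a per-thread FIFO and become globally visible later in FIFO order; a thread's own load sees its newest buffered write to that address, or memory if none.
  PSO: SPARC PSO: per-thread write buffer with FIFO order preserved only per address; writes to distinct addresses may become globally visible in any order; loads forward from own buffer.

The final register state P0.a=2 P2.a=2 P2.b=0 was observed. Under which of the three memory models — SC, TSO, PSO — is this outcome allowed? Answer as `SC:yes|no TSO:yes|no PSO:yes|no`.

outcome vector order: (P0.a,P2.a,P2.b)
under SC → <0 0 0> <0 0 1> <0 0 2> <0 2 1> <0 2 2> <2 0 0> <2 0 1> <2 0 2> <2 2 1> <2 2 2>
under TSO → <0 0 0> <0 0 1> <0 0 2> <0 2 1> <0 2 2> <2 0 0> <2 0 1> <2 0 2> <2 2 1> <2 2 2>
under PSO → <0 0 0> <0 0 1> <0 0 2> <0 2 0> <0 2 1> <0 2 2> <2 0 0> <2 0 1> <2 0 2> <2 2 0> <2 2 1> <2 2 2>
target <2 2 0> ∈ {PSO}

SC:no TSO:no PSO:yes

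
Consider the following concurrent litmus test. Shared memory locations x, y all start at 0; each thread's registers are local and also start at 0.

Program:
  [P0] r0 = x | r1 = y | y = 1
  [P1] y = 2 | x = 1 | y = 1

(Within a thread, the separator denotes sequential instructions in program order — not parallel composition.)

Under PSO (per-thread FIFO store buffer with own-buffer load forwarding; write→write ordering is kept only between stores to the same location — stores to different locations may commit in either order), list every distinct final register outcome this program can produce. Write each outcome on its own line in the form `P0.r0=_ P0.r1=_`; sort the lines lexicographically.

P0.r0=0 P0.r1=0
P0.r0=0 P0.r1=1
P0.r0=0 P0.r1=2
P0.r0=1 P0.r1=0
P0.r0=1 P0.r1=1
P0.r0=1 P0.r1=2

outcome vector order: (P0.r0,P0.r1)
|PSO outcomes| = 6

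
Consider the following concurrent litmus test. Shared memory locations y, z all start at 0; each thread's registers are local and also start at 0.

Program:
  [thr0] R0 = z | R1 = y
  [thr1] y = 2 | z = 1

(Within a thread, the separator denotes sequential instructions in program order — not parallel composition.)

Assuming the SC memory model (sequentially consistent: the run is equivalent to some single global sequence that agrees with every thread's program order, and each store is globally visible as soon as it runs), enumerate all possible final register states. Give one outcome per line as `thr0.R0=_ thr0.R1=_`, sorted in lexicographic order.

outcome vector order: (thr0.R0,thr0.R1)
|SC outcomes| = 3

thr0.R0=0 thr0.R1=0
thr0.R0=0 thr0.R1=2
thr0.R0=1 thr0.R1=2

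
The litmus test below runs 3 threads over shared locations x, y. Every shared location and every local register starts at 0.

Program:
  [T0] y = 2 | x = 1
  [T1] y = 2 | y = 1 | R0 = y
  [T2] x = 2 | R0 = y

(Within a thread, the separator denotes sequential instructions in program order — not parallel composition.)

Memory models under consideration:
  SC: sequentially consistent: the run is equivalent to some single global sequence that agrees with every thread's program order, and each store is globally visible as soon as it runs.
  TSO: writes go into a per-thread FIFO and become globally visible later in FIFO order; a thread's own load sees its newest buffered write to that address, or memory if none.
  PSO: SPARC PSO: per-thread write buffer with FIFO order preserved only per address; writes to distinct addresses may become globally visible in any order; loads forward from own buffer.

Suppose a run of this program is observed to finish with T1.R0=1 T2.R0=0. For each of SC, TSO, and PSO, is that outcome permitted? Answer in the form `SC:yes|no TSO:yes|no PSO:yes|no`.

outcome vector order: (T1.R0,T2.R0)
[SC] allowed = {1/0; 1/1; 1/2; 2/0; 2/1; 2/2}
[TSO] allowed = {1/0; 1/1; 1/2; 2/0; 2/1; 2/2}
[PSO] allowed = {1/0; 1/1; 1/2; 2/0; 2/1; 2/2}
target 1/0 ∈ {SC,TSO,PSO}

SC:yes TSO:yes PSO:yes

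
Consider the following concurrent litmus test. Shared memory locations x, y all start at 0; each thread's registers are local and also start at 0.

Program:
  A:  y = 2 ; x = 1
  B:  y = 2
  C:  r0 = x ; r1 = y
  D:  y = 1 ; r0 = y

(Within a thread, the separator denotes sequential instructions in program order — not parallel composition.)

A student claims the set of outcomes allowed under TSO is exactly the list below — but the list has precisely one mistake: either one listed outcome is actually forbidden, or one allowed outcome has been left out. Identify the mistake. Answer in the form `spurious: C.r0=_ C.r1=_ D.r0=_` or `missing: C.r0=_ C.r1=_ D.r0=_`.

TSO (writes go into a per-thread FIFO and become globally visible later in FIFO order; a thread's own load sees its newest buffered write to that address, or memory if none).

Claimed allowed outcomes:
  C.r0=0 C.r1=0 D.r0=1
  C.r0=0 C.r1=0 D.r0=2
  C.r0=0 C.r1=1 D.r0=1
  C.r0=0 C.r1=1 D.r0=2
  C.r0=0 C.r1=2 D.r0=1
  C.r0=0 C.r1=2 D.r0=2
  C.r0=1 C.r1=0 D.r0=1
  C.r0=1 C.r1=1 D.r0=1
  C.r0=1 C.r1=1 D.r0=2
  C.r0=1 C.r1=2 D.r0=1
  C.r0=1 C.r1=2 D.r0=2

outcome vector order: (C.r0,C.r1,D.r0)
under TSO → <0 0 1>; <0 0 2>; <0 1 1>; <0 1 2>; <0 2 1>; <0 2 2>; <1 1 1>; <1 1 2>; <1 2 1>; <1 2 2>
claimed∖TSO = {<1 0 1>}

spurious: C.r0=1 C.r1=0 D.r0=1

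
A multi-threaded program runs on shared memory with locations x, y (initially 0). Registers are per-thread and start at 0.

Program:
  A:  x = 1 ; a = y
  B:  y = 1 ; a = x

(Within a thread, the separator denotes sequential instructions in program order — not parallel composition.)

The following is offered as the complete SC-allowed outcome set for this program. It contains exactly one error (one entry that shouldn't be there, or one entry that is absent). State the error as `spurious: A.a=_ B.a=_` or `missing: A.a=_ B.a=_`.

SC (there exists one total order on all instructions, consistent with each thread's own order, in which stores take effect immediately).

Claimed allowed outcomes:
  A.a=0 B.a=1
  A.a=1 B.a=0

missing: A.a=1 B.a=1

outcome vector order: (A.a,B.a)
under SC → 0/1, 1/0, 1/1
SC∖claimed = {1/1}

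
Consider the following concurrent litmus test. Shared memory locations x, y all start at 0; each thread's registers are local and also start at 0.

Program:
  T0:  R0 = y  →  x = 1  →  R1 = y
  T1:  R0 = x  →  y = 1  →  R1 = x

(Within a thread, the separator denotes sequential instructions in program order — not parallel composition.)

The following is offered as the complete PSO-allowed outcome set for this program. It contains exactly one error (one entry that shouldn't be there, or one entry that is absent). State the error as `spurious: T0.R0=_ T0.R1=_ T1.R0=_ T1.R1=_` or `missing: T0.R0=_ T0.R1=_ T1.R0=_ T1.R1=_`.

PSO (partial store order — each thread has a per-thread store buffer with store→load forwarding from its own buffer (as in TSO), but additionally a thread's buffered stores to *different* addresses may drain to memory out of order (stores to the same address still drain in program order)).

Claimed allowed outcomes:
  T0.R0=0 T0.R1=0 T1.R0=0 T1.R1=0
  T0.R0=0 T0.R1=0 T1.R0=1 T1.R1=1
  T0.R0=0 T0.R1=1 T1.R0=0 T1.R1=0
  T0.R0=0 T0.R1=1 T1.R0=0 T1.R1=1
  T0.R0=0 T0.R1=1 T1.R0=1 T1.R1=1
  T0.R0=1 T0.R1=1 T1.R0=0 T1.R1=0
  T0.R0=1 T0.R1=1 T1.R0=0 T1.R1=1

outcome vector order: (T0.R0,T0.R1,T1.R0,T1.R1)
PSO: 8 outcomes — {0/0/0/0; 0/0/0/1; 0/0/1/1; 0/1/0/0; 0/1/0/1; 0/1/1/1; 1/1/0/0; 1/1/0/1}
PSO∖claimed = {0/0/0/1}

missing: T0.R0=0 T0.R1=0 T1.R0=0 T1.R1=1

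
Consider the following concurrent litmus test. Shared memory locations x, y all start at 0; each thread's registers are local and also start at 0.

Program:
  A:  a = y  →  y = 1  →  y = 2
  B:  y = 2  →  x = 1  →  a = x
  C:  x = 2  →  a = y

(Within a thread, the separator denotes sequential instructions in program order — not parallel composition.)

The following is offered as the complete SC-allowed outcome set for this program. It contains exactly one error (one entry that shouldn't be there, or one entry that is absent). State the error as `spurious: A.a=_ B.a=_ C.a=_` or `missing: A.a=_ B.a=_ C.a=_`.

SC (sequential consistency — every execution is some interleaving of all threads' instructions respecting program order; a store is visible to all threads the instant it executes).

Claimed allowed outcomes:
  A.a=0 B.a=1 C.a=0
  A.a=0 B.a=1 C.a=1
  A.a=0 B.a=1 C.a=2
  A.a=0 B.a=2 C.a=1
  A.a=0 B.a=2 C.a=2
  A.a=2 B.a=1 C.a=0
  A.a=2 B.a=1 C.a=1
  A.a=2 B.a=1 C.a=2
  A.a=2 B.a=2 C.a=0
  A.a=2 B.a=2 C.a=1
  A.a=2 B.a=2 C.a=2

outcome vector order: (A.a,B.a,C.a)
SC (10): 010; 011; 012; 021; 022; 210; 211; 212; 221; 222
claimed∖SC = {220}

spurious: A.a=2 B.a=2 C.a=0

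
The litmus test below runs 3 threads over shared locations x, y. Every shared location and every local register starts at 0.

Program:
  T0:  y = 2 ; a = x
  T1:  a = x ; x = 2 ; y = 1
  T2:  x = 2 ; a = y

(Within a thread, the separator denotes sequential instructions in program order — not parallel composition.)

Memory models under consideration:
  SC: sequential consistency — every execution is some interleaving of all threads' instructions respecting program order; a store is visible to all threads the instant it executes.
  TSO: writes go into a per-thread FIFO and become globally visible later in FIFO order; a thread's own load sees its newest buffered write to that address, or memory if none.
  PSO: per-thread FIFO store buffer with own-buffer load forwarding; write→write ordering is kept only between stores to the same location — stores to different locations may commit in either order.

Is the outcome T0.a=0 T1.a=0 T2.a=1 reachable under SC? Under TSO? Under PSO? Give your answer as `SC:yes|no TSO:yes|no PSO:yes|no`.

outcome vector order: (T0.a,T1.a,T2.a)
under SC → 001 002 021 022 200 201 202 220 221 222
under TSO → 000 001 002 020 021 022 200 201 202 220 221 222
under PSO → 000 001 002 020 021 022 200 201 202 220 221 222
target 001 ∈ {SC,TSO,PSO}

SC:yes TSO:yes PSO:yes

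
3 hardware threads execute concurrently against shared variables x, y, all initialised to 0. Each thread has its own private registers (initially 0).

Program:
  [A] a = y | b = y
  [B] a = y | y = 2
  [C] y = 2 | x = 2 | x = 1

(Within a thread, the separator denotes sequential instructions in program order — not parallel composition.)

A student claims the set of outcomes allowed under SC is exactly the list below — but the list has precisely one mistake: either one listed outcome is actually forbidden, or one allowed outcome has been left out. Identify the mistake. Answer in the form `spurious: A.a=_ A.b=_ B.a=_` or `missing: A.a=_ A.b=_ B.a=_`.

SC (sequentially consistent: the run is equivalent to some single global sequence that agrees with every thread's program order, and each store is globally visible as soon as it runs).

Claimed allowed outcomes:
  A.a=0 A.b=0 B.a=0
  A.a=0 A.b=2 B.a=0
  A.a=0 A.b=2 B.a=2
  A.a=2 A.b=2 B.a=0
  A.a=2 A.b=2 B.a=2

outcome vector order: (A.a,A.b,B.a)
SC: 6 outcomes — {<0 0 0>, <0 0 2>, <0 2 0>, <0 2 2>, <2 2 0>, <2 2 2>}
SC∖claimed = {<0 0 2>}

missing: A.a=0 A.b=0 B.a=2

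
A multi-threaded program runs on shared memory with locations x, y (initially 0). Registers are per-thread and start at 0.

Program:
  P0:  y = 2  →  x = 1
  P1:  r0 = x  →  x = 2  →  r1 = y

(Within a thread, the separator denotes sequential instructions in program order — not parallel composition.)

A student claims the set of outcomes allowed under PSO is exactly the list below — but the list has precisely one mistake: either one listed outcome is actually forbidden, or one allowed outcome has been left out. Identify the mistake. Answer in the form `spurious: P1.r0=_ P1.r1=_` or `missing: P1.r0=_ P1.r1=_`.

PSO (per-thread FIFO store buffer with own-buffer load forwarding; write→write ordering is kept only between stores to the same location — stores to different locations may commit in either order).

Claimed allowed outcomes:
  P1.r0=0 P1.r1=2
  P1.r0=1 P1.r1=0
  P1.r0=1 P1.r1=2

outcome vector order: (P1.r0,P1.r1)
[PSO] allowed = {0/0, 0/2, 1/0, 1/2}
PSO∖claimed = {0/0}

missing: P1.r0=0 P1.r1=0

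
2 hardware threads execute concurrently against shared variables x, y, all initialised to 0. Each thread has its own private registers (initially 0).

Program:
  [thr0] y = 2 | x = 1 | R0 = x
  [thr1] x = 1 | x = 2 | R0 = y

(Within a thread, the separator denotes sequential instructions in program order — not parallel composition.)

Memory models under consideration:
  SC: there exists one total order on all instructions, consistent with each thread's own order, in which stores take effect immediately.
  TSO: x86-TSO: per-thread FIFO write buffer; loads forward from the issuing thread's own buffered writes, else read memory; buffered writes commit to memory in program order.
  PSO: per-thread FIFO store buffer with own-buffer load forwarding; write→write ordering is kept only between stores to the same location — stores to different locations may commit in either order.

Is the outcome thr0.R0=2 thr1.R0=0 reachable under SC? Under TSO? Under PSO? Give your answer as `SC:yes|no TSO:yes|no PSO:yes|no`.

outcome vector order: (thr0.R0,thr1.R0)
under SC → (1,0); (1,2); (2,2)
under TSO → (1,0); (1,2); (2,0); (2,2)
under PSO → (1,0); (1,2); (2,0); (2,2)
target (2,0) ∈ {TSO,PSO}

SC:no TSO:yes PSO:yes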